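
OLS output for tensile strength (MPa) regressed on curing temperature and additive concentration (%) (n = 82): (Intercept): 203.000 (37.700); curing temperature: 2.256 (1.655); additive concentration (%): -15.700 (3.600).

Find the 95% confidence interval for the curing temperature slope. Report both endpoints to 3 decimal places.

Read off: b = 2.256, SE = 1.655 for curing temperature.
df = n − k − 1 = 82 − 2 − 1 = 79.
t* = t_{0.025, 79} = 1.99045.
Margin = t* × SE = 1.99045 × 1.655 = 3.29420.
CI: 2.256 ± 3.29420 → (-1.038, 5.550).

(-1.038, 5.550)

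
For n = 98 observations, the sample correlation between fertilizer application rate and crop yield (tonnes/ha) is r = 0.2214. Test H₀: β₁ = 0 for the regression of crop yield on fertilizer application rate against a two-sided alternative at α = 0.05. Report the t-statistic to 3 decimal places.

t = r·√(n − 2)/√(1 − r²) = 0.2214·√96/√0.950982 = 2.224.
df = n − 2 = 96.
Two-sided p ≈ 0.0285, which is < 0.05, so reject H₀.
There is evidence of a linear association between fertilizer application rate and crop yield.

t = 2.224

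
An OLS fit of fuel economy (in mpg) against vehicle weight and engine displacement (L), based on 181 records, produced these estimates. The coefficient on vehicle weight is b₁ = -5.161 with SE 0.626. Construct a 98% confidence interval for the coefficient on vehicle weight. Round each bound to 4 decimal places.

df = n − k − 1 = 181 − 2 − 1 = 178.
t* = t_{0.01, 178} = 2.347479.
Margin = t* × SE = 2.347479 × 0.626 = 1.469522.
CI: -5.161 ± 1.469522 → (-6.6305, -3.6915).
With 98% confidence, each one-unit increase in vehicle weight is associated with a change of between -6.6305 and -3.6915 mpg in fuel economy, holding the other predictors fixed.

(-6.6305, -3.6915)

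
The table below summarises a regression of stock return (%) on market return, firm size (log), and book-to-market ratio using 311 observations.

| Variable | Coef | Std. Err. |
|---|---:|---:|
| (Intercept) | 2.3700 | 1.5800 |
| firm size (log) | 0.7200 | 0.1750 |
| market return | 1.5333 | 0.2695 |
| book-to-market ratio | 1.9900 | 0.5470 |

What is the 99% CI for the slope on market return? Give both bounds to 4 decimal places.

Read off: b = 1.5333, SE = 0.2695 for market return.
df = n − k − 1 = 311 − 3 − 1 = 307.
t* = t_{0.005, 307} = 2.591938.
Margin = t* × SE = 2.591938 × 0.2695 = 0.698527.
CI: 1.5333 ± 0.698527 → (0.8348, 2.2318).

(0.8348, 2.2318)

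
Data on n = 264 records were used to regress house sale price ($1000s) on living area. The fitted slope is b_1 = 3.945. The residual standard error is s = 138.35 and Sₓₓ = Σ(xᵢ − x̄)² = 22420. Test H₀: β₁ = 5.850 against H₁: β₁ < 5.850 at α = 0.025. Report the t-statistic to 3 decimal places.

t = -2.062

SE(b_1) = s/√Sₓₓ = 138.35/√22420 = 0.923977.
t = (3.945 − 5.850) / 0.923977 = -2.062.
df = n − 2 = 262.
One-sided p ≈ 0.0201, which is < 0.025, so reject H₀.
There is evidence that the true slope on living area is below 5.850 $1000s per unit.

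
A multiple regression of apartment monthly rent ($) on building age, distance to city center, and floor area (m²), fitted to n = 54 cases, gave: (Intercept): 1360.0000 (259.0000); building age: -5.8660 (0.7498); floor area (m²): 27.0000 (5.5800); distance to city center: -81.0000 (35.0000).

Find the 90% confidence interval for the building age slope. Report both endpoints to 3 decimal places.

(-7.123, -4.609)

Read off: b = -5.8660, SE = 0.7498 for building age.
df = n − k − 1 = 54 − 3 − 1 = 50.
t* = t_{0.05, 50} = 1.675905.
Margin = t* × SE = 1.675905 × 0.7498 = 1.25659.
CI: -5.8660 ± 1.25659 → (-7.123, -4.609).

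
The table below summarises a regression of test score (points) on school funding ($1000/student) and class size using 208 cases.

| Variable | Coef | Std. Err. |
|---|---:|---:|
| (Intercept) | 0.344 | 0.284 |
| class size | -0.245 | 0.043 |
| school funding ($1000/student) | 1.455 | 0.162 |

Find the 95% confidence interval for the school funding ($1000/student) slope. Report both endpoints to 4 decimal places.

Read off: b = 1.455, SE = 0.162 for school funding ($1000/student).
df = n − k − 1 = 208 − 2 − 1 = 205.
t* = t_{0.025, 205} = 1.971603.
Margin = t* × SE = 1.971603 × 0.162 = 0.319400.
CI: 1.455 ± 0.319400 → (1.1356, 1.7744).

(1.1356, 1.7744)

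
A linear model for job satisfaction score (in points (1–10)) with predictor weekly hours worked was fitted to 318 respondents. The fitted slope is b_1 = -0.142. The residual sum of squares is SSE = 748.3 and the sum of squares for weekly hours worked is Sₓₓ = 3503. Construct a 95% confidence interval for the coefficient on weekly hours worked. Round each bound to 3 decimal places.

MSE = SSE/(n − 2) = 748.3/316 = 2.36804.
SE(b_1) = √(MSE/Sₓₓ) = √(2.36804/3503) = 0.0260001.
df = n − 2 = 316.
t* = t_{0.025, 316} = 1.9675.
Margin = t* × SE = 1.9675 × 0.0260001 = 0.05116.
CI: -0.142 ± 0.05116 → (-0.193, -0.091).
With 95% confidence, each one-unit increase in weekly hours worked is associated with a change of between -0.193 and -0.091 points (1–10) in job satisfaction score.

(-0.193, -0.091)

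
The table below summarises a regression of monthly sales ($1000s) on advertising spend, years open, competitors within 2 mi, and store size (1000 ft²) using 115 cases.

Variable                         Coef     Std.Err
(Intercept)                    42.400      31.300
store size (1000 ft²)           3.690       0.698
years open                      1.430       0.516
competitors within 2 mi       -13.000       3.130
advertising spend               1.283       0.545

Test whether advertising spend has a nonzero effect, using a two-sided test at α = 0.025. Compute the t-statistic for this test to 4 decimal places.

Read off: b = 1.283, SE = 0.545 for advertising spend.
H₀: β₁ = 0 vs H₁: β₁ ≠ 0.
t = 1.283 / 0.545 = 2.3541.
df = n − k − 1 = 115 − 4 − 1 = 110.
Two-sided p ≈ 0.0203, which is < 0.025, so reject H₀.
There is evidence that advertising spend is associated with monthly sales, holding the other predictors fixed.

t = 2.3541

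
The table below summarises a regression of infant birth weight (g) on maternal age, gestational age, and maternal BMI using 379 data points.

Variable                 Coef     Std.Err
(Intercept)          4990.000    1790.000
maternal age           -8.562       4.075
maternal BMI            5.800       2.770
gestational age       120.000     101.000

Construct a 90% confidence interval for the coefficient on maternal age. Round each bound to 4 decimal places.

Read off: b = -8.562, SE = 4.075 for maternal age.
df = n − k − 1 = 379 − 3 − 1 = 375.
t* = t_{0.05, 375} = 1.648927.
Margin = t* × SE = 1.648927 × 4.075 = 6.719378.
CI: -8.562 ± 6.719378 → (-15.2814, -1.8426).

(-15.2814, -1.8426)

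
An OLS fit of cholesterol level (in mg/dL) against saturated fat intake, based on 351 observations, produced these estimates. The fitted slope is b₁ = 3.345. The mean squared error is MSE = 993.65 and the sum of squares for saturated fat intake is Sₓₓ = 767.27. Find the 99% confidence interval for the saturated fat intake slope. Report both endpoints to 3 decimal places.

(0.398, 6.292)

SE(b₁) = √(MSE/Sₓₓ) = √(993.65/767.27) = 1.138.
df = n − 2 = 349.
t* = t_{0.005, 349} = 2.58999.
Margin = t* × SE = 2.58999 × 1.138 = 2.94741.
CI: 3.345 ± 2.94741 → (0.398, 6.292).
With 99% confidence, each one-unit increase in saturated fat intake is associated with a change of between 0.398 and 6.292 mg/dL in cholesterol level.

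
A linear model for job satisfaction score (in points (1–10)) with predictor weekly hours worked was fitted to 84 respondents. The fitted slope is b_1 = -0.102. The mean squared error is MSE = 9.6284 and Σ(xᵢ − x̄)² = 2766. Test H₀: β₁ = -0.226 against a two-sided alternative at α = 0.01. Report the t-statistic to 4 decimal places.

SE(b_1) = √(MSE/Sₓₓ) = √(9.6284/2766) = 0.0589999.
t = (-0.102 − (-0.226)) / 0.0589999 = 2.1017.
df = n − 2 = 82.
Two-sided p ≈ 0.0386, which is ≥ 0.01, so fail to reject H₀.
The data are consistent with a true slope of -0.226 points (1–10) per unit of weekly hours worked.

t = 2.1017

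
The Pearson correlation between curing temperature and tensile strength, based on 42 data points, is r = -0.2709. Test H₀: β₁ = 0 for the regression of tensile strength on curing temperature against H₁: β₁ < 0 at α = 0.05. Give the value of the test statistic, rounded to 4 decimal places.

t = -1.7799

t = r·√(n − 2)/√(1 − r²) = -0.2709·√40/√0.926613 = -1.7799.
df = n − 2 = 40.
One-sided p ≈ 0.0413, which is < 0.05, so reject H₀.
There is evidence of a linear association between curing temperature and tensile strength.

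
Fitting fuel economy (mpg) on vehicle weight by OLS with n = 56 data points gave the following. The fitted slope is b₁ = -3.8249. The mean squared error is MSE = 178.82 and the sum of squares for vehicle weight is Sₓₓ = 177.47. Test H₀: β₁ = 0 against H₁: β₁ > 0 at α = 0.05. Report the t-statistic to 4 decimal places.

SE(b₁) = √(MSE/Sₓₓ) = √(178.82/177.47) = 1.0038.
t = -3.8249 / 1.0038 = -3.8104.
df = n − 2 = 54.
One-sided p ≈ 0.9998, which is ≥ 0.05, so fail to reject H₀.
The data do not give significant evidence that the true slope on vehicle weight is positive.

t = -3.8104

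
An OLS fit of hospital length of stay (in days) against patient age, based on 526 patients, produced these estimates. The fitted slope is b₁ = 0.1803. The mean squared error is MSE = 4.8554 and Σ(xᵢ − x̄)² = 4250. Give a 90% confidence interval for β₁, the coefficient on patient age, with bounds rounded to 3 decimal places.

(0.125, 0.236)

SE(b₁) = √(MSE/Sₓₓ) = √(4.8554/4250) = 0.0338001.
df = n − 2 = 524.
t* = t_{0.05, 524} = 1.647767.
Margin = t* × SE = 1.647767 × 0.0338001 = 0.05569.
CI: 0.1803 ± 0.05569 → (0.125, 0.236).
With 90% confidence, each one-unit increase in patient age is associated with a change of between 0.125 and 0.236 days in hospital length of stay.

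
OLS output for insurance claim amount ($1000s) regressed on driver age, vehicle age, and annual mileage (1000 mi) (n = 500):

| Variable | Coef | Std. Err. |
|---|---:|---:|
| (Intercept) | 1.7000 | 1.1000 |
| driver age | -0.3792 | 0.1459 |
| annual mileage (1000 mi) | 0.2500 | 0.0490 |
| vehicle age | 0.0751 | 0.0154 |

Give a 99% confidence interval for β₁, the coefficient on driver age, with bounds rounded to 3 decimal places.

(-0.756, -0.002)

Read off: b = -0.3792, SE = 0.1459 for driver age.
df = n − k − 1 = 500 − 3 − 1 = 496.
t* = t_{0.005, 496} = 2.585778.
Margin = t* × SE = 2.585778 × 0.1459 = 0.37726.
CI: -0.3792 ± 0.37726 → (-0.756, -0.002).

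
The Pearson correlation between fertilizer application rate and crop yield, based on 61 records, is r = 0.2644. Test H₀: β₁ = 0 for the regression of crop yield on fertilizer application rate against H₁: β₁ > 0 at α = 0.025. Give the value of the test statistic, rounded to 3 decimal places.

t = 2.106

t = r·√(n − 2)/√(1 − r²) = 0.2644·√59/√0.930093 = 2.106.
df = n − 2 = 59.
One-sided p ≈ 0.0197, which is < 0.025, so reject H₀.
There is evidence of a linear association between fertilizer application rate and crop yield.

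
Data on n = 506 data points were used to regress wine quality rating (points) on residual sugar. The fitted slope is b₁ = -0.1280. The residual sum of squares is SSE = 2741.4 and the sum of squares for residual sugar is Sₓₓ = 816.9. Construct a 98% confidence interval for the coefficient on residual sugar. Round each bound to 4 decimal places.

(-0.3184, 0.0624)

MSE = SSE/(n − 2) = 2741.4/504 = 5.43929.
SE(b₁) = √(MSE/Sₓₓ) = √(5.43929/816.9) = 0.0815993.
df = n − 2 = 504.
t* = t_{0.01, 504} = 2.333769.
Margin = t* × SE = 2.333769 × 0.0815993 = 0.190434.
CI: -0.1280 ± 0.190434 → (-0.3184, 0.0624).
With 98% confidence, each one-unit increase in residual sugar is associated with a change of between -0.3184 and 0.0624 points in wine quality rating.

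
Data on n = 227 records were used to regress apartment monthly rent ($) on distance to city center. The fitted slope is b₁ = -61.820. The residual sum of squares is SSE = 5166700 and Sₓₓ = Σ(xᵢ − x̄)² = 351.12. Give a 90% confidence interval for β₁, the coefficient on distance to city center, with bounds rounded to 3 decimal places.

(-75.177, -48.463)

MSE = SSE/(n − 2) = 5166700/225 = 22963.1.
SE(b₁) = √(MSE/Sₓₓ) = √(22963.1/351.12) = 8.087.
df = n − 2 = 225.
t* = t_{0.05, 225} = 1.651654.
Margin = t* × SE = 1.651654 × 8.087 = 13.35693.
CI: -61.820 ± 13.35693 → (-75.177, -48.463).
With 90% confidence, each one-unit increase in distance to city center is associated with a change of between -75.177 and -48.463 $ in apartment monthly rent.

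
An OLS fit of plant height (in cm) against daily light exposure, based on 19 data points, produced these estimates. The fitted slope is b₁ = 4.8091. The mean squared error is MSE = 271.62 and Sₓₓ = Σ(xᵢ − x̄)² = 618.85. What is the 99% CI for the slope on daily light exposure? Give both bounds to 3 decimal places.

SE(b₁) = √(MSE/Sₓₓ) = √(271.62/618.85) = 0.662503.
df = n − 2 = 17.
t* = t_{0.005, 17} = 2.898231.
Margin = t* × SE = 2.898231 × 0.662503 = 1.92009.
CI: 4.8091 ± 1.92009 → (2.889, 6.729).
With 99% confidence, each one-unit increase in daily light exposure is associated with a change of between 2.889 and 6.729 cm in plant height.

(2.889, 6.729)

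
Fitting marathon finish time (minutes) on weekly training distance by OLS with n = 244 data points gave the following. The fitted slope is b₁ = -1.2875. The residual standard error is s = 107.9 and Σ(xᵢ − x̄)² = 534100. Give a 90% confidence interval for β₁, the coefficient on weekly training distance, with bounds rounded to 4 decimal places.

SE(b₁) = s/√Sₓₓ = 107.9/√534100 = 0.147642.
df = n − 2 = 242.
t* = t_{0.05, 242} = 1.651175.
Margin = t* × SE = 1.651175 × 0.147642 = 0.243783.
CI: -1.2875 ± 0.243783 → (-1.5313, -1.0437).
With 90% confidence, each one-unit increase in weekly training distance is associated with a change of between -1.5313 and -1.0437 minutes in marathon finish time.

(-1.5313, -1.0437)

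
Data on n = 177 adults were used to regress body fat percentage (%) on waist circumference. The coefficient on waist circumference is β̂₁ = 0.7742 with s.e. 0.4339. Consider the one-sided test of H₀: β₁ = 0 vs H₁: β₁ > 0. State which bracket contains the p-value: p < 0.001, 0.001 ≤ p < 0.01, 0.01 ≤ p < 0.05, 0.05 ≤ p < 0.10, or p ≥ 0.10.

t = 0.7742 / 0.4339 = 1.784.
df = n − 2 = 177 − 2 = 175.
One-sided p = P(T_{175} > t) ≈ 0.0381.
So 0.01 ≤ p < 0.05.

0.01 ≤ p < 0.05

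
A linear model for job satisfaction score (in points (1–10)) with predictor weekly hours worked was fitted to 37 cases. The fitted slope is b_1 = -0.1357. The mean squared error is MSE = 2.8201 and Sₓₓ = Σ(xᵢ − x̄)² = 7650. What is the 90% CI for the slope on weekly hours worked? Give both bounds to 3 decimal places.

(-0.168, -0.103)

SE(b_1) = √(MSE/Sₓₓ) = √(2.8201/7650) = 0.0192.
df = n − 2 = 35.
t* = t_{0.05, 35} = 1.689572.
Margin = t* × SE = 1.689572 × 0.0192 = 0.03244.
CI: -0.1357 ± 0.03244 → (-0.168, -0.103).
With 90% confidence, each one-unit increase in weekly hours worked is associated with a change of between -0.168 and -0.103 points (1–10) in job satisfaction score.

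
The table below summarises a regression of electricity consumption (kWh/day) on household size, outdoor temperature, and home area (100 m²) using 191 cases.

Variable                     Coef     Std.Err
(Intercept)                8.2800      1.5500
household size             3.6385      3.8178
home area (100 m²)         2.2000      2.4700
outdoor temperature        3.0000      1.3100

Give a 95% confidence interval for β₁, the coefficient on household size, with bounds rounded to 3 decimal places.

Read off: b = 3.6385, SE = 3.8178 for household size.
df = n − k − 1 = 191 − 3 − 1 = 187.
t* = t_{0.025, 187} = 1.972731.
Margin = t* × SE = 1.972731 × 3.8178 = 7.53149.
CI: 3.6385 ± 7.53149 → (-3.893, 11.170).

(-3.893, 11.170)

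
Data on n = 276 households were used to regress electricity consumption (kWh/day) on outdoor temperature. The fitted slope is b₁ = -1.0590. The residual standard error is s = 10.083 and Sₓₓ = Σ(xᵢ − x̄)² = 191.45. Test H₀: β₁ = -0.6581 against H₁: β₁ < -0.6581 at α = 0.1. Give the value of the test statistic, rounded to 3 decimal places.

t = -0.550

SE(b₁) = s/√Sₓₓ = 10.083/√191.45 = 0.728722.
t = (-1.0590 − (-0.6581)) / 0.728722 = -0.550.
df = n − 2 = 274.
One-sided p ≈ 0.2913, which is ≥ 0.1, so fail to reject H₀.
The data do not give significant evidence that the true slope on outdoor temperature is below -0.6581 kWh/day per unit.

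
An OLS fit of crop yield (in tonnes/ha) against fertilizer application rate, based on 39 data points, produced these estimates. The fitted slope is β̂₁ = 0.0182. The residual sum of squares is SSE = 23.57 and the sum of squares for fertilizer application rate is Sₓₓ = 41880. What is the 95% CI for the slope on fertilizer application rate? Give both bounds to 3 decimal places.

MSE = SSE/(n − 2) = 23.57/37 = 0.637027.
SE(β̂₁) = √(MSE/Sₓₓ) = √(0.637027/41880) = 0.0039001.
df = n − 2 = 37.
t* = t_{0.025, 37} = 2.026192.
Margin = t* × SE = 2.026192 × 0.0039001 = 0.00790.
CI: 0.0182 ± 0.00790 → (0.010, 0.026).
With 95% confidence, each one-unit increase in fertilizer application rate is associated with a change of between 0.010 and 0.026 tonnes/ha in crop yield.

(0.010, 0.026)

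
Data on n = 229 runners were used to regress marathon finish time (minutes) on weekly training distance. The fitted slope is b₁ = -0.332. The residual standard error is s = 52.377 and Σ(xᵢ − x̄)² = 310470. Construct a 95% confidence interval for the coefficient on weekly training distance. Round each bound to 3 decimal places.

(-0.517, -0.147)

SE(b₁) = s/√Sₓₓ = 52.377/√310470 = 0.0940006.
df = n − 2 = 227.
t* = t_{0.025, 227} = 1.97047.
Margin = t* × SE = 1.97047 × 0.0940006 = 0.18523.
CI: -0.332 ± 0.18523 → (-0.517, -0.147).
With 95% confidence, each one-unit increase in weekly training distance is associated with a change of between -0.517 and -0.147 minutes in marathon finish time.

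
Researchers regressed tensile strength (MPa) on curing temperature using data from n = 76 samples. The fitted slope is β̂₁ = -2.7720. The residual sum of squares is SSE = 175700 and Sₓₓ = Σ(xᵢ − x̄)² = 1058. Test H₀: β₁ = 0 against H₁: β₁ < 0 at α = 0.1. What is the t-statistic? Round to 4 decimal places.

MSE = SSE/(n − 2) = 175700/74 = 2374.32.
SE(β̂₁) = √(MSE/Sₓₓ) = √(2374.32/1058) = 1.49805.
t = -2.7720 / 1.49805 = -1.8504.
df = n − 2 = 74.
One-sided p ≈ 0.0341, which is < 0.1, so reject H₀.
There is evidence that the true slope on curing temperature is negative.

t = -1.8504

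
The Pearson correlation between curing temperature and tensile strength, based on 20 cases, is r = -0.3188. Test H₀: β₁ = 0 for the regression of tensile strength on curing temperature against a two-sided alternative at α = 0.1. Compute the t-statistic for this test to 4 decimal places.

t = r·√(n − 2)/√(1 − r²) = -0.3188·√18/√0.898367 = -1.4270.
df = n − 2 = 18.
Two-sided p ≈ 0.1707, which is ≥ 0.1, so fail to reject H₀.
The data do not give significant evidence of a linear association between curing temperature and tensile strength.

t = -1.4270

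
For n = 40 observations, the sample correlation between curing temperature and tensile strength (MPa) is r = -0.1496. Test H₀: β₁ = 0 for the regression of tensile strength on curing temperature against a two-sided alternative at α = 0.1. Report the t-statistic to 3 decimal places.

t = r·√(n − 2)/√(1 − r²) = -0.1496·√38/√0.97762 = -0.933.
df = n − 2 = 38.
Two-sided p ≈ 0.3569, which is ≥ 0.1, so fail to reject H₀.
The data do not give significant evidence of a linear association between curing temperature and tensile strength.

t = -0.933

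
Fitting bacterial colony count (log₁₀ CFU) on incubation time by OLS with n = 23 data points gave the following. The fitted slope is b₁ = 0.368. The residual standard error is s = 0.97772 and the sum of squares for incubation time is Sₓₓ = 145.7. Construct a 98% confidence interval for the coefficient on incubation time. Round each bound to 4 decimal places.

(0.1641, 0.5719)

SE(b₁) = s/√Sₓₓ = 0.97772/√145.7 = 0.0809999.
df = n − 2 = 21.
t* = t_{0.01, 21} = 2.517648.
Margin = t* × SE = 2.517648 × 0.0809999 = 0.203929.
CI: 0.368 ± 0.203929 → (0.1641, 0.5719).
With 98% confidence, each one-unit increase in incubation time is associated with a change of between 0.1641 and 0.5719 log₁₀ CFU in bacterial colony count.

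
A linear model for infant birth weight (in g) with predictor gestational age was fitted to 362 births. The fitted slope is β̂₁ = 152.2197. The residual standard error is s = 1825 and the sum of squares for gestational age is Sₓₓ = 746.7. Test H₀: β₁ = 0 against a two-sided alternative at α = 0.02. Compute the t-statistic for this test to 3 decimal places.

SE(β̂₁) = s/√Sₓₓ = 1825/√746.7 = 66.7867.
t = 152.2197 / 66.7867 = 2.279.
df = n − 2 = 360.
Two-sided p ≈ 0.0232, which is ≥ 0.02, so fail to reject H₀.
The data do not give significant evidence of an association between gestational age and infant birth weight.

t = 2.279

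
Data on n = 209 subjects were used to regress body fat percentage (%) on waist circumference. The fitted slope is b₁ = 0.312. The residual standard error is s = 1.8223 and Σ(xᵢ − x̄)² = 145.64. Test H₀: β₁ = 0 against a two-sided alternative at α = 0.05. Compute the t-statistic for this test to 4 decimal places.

SE(b₁) = s/√Sₓₓ = 1.8223/√145.64 = 0.151001.
t = 0.312 / 0.151001 = 2.0662.
df = n − 2 = 207.
Two-sided p ≈ 0.0401, which is < 0.05, so reject H₀.
There is evidence that waist circumference is associated with body fat percentage.

t = 2.0662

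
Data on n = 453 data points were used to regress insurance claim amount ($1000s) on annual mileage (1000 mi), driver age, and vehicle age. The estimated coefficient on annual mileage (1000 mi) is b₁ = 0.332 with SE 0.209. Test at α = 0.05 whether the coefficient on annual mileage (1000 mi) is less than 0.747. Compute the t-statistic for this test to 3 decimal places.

t = -1.986

H₀: β₁ = 0.747 vs H₁: β₁ < 0.747.
t = (b₁ − β₁⁰)/SE = (0.332 − 0.747) / 0.209 = -1.986.
df = n − k − 1 = 453 − 3 − 1 = 449.
One-sided p ≈ 0.0238, which is < 0.05, so reject H₀.
There is evidence that the true slope on annual mileage (1000 mi) is below 0.747 $1000s per unit, holding the other predictors fixed.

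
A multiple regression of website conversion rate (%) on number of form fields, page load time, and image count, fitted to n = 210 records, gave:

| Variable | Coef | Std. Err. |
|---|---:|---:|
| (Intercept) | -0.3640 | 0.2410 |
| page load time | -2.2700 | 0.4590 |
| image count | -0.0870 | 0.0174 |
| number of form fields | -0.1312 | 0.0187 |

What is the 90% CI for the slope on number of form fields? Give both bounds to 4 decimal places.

Read off: b = -0.1312, SE = 0.0187 for number of form fields.
df = n − k − 1 = 210 − 3 − 1 = 206.
t* = t_{0.05, 206} = 1.652284.
Margin = t* × SE = 1.652284 × 0.0187 = 0.030898.
CI: -0.1312 ± 0.030898 → (-0.1621, -0.1003).

(-0.1621, -0.1003)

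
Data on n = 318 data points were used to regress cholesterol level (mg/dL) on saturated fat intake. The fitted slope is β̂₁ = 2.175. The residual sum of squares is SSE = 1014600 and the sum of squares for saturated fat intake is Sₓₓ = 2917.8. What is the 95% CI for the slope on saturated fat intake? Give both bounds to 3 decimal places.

(0.111, 4.239)

MSE = SSE/(n − 2) = 1014600/316 = 3210.76.
SE(β̂₁) = √(MSE/Sₓₓ) = √(3210.76/2917.8) = 1.049.
df = n − 2 = 316.
t* = t_{0.025, 316} = 1.9675.
Margin = t* × SE = 1.9675 × 1.049 = 2.06391.
CI: 2.175 ± 2.06391 → (0.111, 4.239).
With 95% confidence, each one-unit increase in saturated fat intake is associated with a change of between 0.111 and 4.239 mg/dL in cholesterol level.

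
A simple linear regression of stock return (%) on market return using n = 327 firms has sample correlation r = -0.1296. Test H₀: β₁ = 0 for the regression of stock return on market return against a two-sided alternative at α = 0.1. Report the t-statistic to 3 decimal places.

t = -2.356

t = r·√(n − 2)/√(1 − r²) = -0.1296·√325/√0.983204 = -2.356.
df = n − 2 = 325.
Two-sided p ≈ 0.0191, which is < 0.1, so reject H₀.
There is evidence of a linear association between market return and stock return.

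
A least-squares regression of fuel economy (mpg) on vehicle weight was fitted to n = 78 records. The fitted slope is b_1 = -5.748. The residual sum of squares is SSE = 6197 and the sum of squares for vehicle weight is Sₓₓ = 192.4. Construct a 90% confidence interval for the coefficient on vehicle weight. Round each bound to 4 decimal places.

MSE = SSE/(n − 2) = 6197/76 = 81.5395.
SE(b_1) = √(MSE/Sₓₓ) = √(81.5395/192.4) = 0.651001.
df = n − 2 = 76.
t* = t_{0.05, 76} = 1.665151.
Margin = t* × SE = 1.665151 × 0.651001 = 1.084015.
CI: -5.748 ± 1.084015 → (-6.8320, -4.6640).
With 90% confidence, each one-unit increase in vehicle weight is associated with a change of between -6.8320 and -4.6640 mpg in fuel economy.

(-6.8320, -4.6640)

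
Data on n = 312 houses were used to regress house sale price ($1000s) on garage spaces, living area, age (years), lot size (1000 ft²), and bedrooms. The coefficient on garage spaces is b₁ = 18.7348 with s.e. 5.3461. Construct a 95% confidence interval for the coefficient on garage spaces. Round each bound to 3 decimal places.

df = n − k − 1 = 312 − 5 − 1 = 306.
t* = t_{0.025, 306} = 1.967747.
Margin = t* × SE = 1.967747 × 5.3461 = 10.51977.
CI: 18.7348 ± 10.51977 → (8.215, 29.255).
With 95% confidence, each one-unit increase in garage spaces is associated with a change of between 8.215 and 29.255 $1000s in house sale price, holding the other predictors fixed.

(8.215, 29.255)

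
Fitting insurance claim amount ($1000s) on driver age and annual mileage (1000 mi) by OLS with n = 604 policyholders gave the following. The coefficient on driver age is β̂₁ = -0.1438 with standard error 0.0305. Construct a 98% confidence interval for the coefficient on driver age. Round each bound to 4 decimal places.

(-0.2149, -0.0727)

df = n − k − 1 = 604 − 2 − 1 = 601.
t* = t_{0.01, 601} = 2.332569.
Margin = t* × SE = 2.332569 × 0.0305 = 0.071143.
CI: -0.1438 ± 0.071143 → (-0.2149, -0.0727).
With 98% confidence, each one-unit increase in driver age is associated with a change of between -0.2149 and -0.0727 $1000s in insurance claim amount, holding the other predictors fixed.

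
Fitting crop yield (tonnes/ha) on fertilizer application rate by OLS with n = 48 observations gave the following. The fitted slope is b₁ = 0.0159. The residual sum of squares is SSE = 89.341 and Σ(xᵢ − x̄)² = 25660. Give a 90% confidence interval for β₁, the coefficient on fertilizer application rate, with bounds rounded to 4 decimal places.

(0.0013, 0.0305)

MSE = SSE/(n − 2) = 89.341/46 = 1.9422.
SE(b₁) = √(MSE/Sₓₓ) = √(1.9422/25660) = 0.00869998.
df = n − 2 = 46.
t* = t_{0.05, 46} = 1.67866.
Margin = t* × SE = 1.67866 × 0.00869998 = 0.014604.
CI: 0.0159 ± 0.014604 → (0.0013, 0.0305).
With 90% confidence, each one-unit increase in fertilizer application rate is associated with a change of between 0.0013 and 0.0305 tonnes/ha in crop yield.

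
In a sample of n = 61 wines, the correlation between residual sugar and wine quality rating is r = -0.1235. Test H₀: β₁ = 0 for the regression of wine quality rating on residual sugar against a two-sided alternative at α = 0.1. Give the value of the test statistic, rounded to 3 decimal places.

t = r·√(n − 2)/√(1 − r²) = -0.1235·√59/√0.984748 = -0.956.
df = n − 2 = 59.
Two-sided p ≈ 0.3430, which is ≥ 0.1, so fail to reject H₀.
The data do not give significant evidence of a linear association between residual sugar and wine quality rating.

t = -0.956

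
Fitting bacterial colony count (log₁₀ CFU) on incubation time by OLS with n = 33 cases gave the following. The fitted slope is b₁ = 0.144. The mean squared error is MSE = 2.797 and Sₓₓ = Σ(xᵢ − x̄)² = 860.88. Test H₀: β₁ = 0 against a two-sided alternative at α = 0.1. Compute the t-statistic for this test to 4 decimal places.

t = 2.5263

SE(b₁) = √(MSE/Sₓₓ) = √(2.797/860.88) = 0.057.
t = 0.144 / 0.057 = 2.5263.
df = n − 2 = 31.
Two-sided p ≈ 0.0168, which is < 0.1, so reject H₀.
There is evidence that incubation time is associated with bacterial colony count.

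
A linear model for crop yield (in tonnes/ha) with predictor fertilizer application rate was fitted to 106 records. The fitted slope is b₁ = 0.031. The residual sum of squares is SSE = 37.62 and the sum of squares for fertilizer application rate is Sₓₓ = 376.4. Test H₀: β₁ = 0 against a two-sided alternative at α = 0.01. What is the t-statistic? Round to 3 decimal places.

t = 1.000

MSE = SSE/(n − 2) = 37.62/104 = 0.361731.
SE(b₁) = √(MSE/Sₓₓ) = √(0.361731/376.4) = 0.0310004.
t = 0.031 / 0.0310004 = 1.000.
df = n − 2 = 104.
Two-sided p ≈ 0.3196, which is ≥ 0.01, so fail to reject H₀.
The data do not give significant evidence of an association between fertilizer application rate and crop yield.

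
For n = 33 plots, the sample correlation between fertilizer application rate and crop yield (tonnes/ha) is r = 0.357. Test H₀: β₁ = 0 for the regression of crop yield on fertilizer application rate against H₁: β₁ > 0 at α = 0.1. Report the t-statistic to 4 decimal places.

t = 2.1279

t = r·√(n − 2)/√(1 − r²) = 0.357·√31/√0.872551 = 2.1279.
df = n − 2 = 31.
One-sided p ≈ 0.0207, which is < 0.1, so reject H₀.
There is evidence of a linear association between fertilizer application rate and crop yield.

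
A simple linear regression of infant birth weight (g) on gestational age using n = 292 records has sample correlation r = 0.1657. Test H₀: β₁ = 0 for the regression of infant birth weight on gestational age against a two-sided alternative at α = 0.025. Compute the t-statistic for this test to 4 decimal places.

t = 2.8613

t = r·√(n − 2)/√(1 − r²) = 0.1657·√290/√0.972544 = 2.8613.
df = n − 2 = 290.
Two-sided p ≈ 0.0045, which is < 0.025, so reject H₀.
There is evidence of a linear association between gestational age and infant birth weight.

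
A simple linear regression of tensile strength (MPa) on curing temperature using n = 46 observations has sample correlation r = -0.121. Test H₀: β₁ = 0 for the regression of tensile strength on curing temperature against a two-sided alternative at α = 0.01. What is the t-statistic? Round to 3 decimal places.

t = r·√(n − 2)/√(1 − r²) = -0.121·√44/√0.985359 = -0.809.
df = n − 2 = 44.
Two-sided p ≈ 0.4231, which is ≥ 0.01, so fail to reject H₀.
The data do not give significant evidence of a linear association between curing temperature and tensile strength.

t = -0.809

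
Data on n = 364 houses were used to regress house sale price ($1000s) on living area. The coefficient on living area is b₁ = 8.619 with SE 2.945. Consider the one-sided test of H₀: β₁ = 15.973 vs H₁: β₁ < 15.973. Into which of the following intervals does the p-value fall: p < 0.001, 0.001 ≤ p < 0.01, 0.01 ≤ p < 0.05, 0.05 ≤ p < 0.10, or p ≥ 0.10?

t = (8.619 − 15.973) / 2.945 = -2.497.
df = n − 2 = 364 − 2 = 362.
One-sided p = P(T_{362} < t) ≈ 0.0065.
So 0.001 ≤ p < 0.01.

0.001 ≤ p < 0.01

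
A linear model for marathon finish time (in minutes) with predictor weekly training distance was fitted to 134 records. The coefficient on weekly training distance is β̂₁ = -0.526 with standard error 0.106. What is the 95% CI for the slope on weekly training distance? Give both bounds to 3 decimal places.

(-0.736, -0.316)

df = n − 2 = 134 − 2 = 132.
t* = t_{0.025, 132} = 1.978099.
Margin = t* × SE = 1.978099 × 0.106 = 0.20968.
CI: -0.526 ± 0.20968 → (-0.736, -0.316).
With 95% confidence, each one-unit increase in weekly training distance is associated with a change of between -0.736 and -0.316 minutes in marathon finish time.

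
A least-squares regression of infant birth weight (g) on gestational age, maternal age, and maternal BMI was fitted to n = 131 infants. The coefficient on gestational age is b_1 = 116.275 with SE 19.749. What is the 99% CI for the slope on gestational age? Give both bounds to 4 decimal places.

(64.6295, 167.9205)

df = n − k − 1 = 131 − 3 − 1 = 127.
t* = t_{0.005, 127} = 2.615096.
Margin = t* × SE = 2.615096 × 19.749 = 51.645531.
CI: 116.275 ± 51.645531 → (64.6295, 167.9205).
With 99% confidence, each one-unit increase in gestational age is associated with a change of between 64.6295 and 167.9205 g in infant birth weight, holding the other predictors fixed.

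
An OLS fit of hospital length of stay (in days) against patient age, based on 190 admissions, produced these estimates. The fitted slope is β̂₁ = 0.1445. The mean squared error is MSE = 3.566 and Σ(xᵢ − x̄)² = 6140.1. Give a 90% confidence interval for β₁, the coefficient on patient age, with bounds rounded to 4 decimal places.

SE(β̂₁) = √(MSE/Sₓₓ) = √(3.566/6140.1) = 0.0240992.
df = n − 2 = 188.
t* = t_{0.05, 188} = 1.652999.
Margin = t* × SE = 1.652999 × 0.0240992 = 0.039836.
CI: 0.1445 ± 0.039836 → (0.1047, 0.1843).
With 90% confidence, each one-unit increase in patient age is associated with a change of between 0.1047 and 0.1843 days in hospital length of stay.

(0.1047, 0.1843)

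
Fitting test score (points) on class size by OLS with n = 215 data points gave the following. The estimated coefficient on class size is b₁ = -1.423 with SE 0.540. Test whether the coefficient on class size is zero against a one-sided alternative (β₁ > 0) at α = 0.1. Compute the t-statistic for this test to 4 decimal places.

t = -2.6352

H₀: β₁ = 0 vs H₁: β₁ > 0.
t = (b₁ − β₁⁰)/SE = -1.423 / 0.540 = -2.6352.
df = n − 2 = 215 − 2 = 213.
One-sided p ≈ 0.9955, which is ≥ 0.1, so fail to reject H₀.
The data do not give significant evidence that the true slope on class size is positive.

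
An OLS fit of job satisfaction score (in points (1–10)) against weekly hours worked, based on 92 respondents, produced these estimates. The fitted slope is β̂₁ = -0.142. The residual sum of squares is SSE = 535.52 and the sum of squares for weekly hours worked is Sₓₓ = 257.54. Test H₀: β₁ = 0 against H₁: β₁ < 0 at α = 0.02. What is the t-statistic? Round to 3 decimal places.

MSE = SSE/(n − 2) = 535.52/90 = 5.95022.
SE(β̂₁) = √(MSE/Sₓₓ) = √(5.95022/257.54) = 0.152.
t = -0.142 / 0.152 = -0.934.
df = n − 2 = 90.
One-sided p ≈ 0.1763, which is ≥ 0.02, so fail to reject H₀.
The data do not give significant evidence that the true slope on weekly hours worked is negative.

t = -0.934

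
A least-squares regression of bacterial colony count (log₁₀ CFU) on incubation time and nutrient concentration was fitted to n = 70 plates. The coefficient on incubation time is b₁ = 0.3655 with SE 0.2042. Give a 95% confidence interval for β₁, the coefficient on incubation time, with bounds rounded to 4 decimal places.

df = n − k − 1 = 70 − 2 − 1 = 67.
t* = t_{0.025, 67} = 1.996008.
Margin = t* × SE = 1.996008 × 0.2042 = 0.407585.
CI: 0.3655 ± 0.407585 → (-0.0421, 0.7731).
With 95% confidence, each one-unit increase in incubation time is associated with a change of between -0.0421 and 0.7731 log₁₀ CFU in bacterial colony count, holding the other predictors fixed.

(-0.0421, 0.7731)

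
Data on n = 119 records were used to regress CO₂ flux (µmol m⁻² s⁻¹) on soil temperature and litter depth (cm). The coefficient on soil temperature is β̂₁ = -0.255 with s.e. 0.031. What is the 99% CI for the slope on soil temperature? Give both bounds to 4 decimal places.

(-0.3362, -0.1738)

df = n − k − 1 = 119 − 2 − 1 = 116.
t* = t_{0.005, 116} = 2.618878.
Margin = t* × SE = 2.618878 × 0.031 = 0.081185.
CI: -0.255 ± 0.081185 → (-0.3362, -0.1738).
With 99% confidence, each one-unit increase in soil temperature is associated with a change of between -0.3362 and -0.1738 µmol m⁻² s⁻¹ in CO₂ flux, holding the other predictors fixed.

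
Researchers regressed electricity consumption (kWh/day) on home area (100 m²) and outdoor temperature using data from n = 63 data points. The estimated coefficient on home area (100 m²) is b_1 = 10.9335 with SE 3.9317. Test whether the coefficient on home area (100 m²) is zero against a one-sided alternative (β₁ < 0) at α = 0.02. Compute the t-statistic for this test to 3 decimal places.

t = 2.781

H₀: β₁ = 0 vs H₁: β₁ < 0.
t = (b_1 − β₁⁰)/SE = 10.9335 / 3.9317 = 2.781.
df = n − k − 1 = 63 − 2 − 1 = 60.
One-sided p ≈ 0.9964, which is ≥ 0.02, so fail to reject H₀.
The data do not give significant evidence that the true slope on home area (100 m²) is negative, holding the other predictors fixed.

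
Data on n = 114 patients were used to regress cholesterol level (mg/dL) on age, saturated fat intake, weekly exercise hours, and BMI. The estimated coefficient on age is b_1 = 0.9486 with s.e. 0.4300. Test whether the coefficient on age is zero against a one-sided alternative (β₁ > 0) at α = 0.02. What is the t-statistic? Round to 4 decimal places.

t = 2.2060

H₀: β₁ = 0 vs H₁: β₁ > 0.
t = (b_1 − β₁⁰)/SE = 0.9486 / 0.4300 = 2.2060.
df = n − k − 1 = 114 − 4 − 1 = 109.
One-sided p ≈ 0.0147, which is < 0.02, so reject H₀.
There is evidence that the true slope on age is positive, holding the other predictors fixed.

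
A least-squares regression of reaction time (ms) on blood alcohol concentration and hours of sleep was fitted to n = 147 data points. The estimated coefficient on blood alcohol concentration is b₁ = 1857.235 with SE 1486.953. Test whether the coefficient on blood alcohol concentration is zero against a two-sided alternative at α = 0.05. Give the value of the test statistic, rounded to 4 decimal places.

t = 1.2490

H₀: β₁ = 0 vs H₁: β₁ ≠ 0.
t = (b₁ − β₁⁰)/SE = 1857.235 / 1486.953 = 1.2490.
df = n − k − 1 = 147 − 2 − 1 = 144.
Two-sided p ≈ 0.2137, which is ≥ 0.05, so fail to reject H₀.
The data do not give significant evidence of an association between blood alcohol concentration and reaction time, after adjusting for the other predictors.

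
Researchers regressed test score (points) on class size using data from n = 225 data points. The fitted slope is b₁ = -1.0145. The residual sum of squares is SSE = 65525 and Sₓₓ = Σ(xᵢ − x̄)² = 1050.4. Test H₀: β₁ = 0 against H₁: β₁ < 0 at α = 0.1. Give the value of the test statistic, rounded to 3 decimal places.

t = -1.918

MSE = SSE/(n − 2) = 65525/223 = 293.834.
SE(b₁) = √(MSE/Sₓₓ) = √(293.834/1050.4) = 0.5289.
t = -1.0145 / 0.5289 = -1.918.
df = n − 2 = 223.
One-sided p ≈ 0.0282, which is < 0.1, so reject H₀.
There is evidence that the true slope on class size is negative.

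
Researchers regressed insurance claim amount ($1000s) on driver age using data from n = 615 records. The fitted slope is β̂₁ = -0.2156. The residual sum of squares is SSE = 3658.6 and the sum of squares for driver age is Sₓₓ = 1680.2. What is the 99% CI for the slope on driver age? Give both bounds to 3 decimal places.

MSE = SSE/(n − 2) = 3658.6/613 = 5.96835.
SE(β̂₁) = √(MSE/Sₓₓ) = √(5.96835/1680.2) = 0.0596001.
df = n − 2 = 613.
t* = t_{0.005, 613} = 2.583873.
Margin = t* × SE = 2.583873 × 0.0596001 = 0.15400.
CI: -0.2156 ± 0.15400 → (-0.370, -0.062).
With 99% confidence, each one-unit increase in driver age is associated with a change of between -0.370 and -0.062 $1000s in insurance claim amount.

(-0.370, -0.062)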